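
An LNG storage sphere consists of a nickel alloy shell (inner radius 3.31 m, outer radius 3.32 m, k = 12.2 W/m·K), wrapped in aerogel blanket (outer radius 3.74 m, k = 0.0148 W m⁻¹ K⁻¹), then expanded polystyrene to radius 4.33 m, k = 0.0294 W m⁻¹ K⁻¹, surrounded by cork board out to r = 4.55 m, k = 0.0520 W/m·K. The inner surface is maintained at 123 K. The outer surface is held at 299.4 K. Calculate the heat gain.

Resistance network (inner→outer):
  R_nickel alloy = (1/3.31 − 1/3.32)/(4πk) = 9.100×10^-4/(4π·12.2) = 5.936×10^-6 K/W
  R_aerogel blanket = (1/3.32 − 1/3.74)/(4πk) = 0.03383/(4π·0.0148) = 0.1819 K/W
  R_expanded polystyrene = (1/3.74 − 1/4.33)/(4πk) = 0.03643/(4π·0.0294) = 0.09861 K/W
  R_cork board = (1/4.33 − 1/4.55)/(4πk) = 0.01117/(4π·0.0520) = 0.01709 K/W
ΣR = 5.936×10^-6 + 0.1819 + 0.09861 + 0.01709 = 0.2976 K/W
Q = ΔT/ΣR = (123 K − 299.4 K)/0.2976 = -593 W
(Negative Q ⇒ heat flows inward; heat gain = 593 W.)

Q = 593 W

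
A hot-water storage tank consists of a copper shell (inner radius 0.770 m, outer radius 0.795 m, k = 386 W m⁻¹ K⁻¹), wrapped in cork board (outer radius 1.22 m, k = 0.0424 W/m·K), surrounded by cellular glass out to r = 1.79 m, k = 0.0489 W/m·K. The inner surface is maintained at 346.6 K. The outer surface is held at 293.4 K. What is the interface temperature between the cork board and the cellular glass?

T = 311.5 K

Resistance network (inner→outer):
  R_copper = (1/0.770 − 1/0.795)/(4πk) = 0.04084/(4π·386) = 8.419×10^-6 K/W
  R_cork board = (1/0.795 − 1/1.22)/(4πk) = 0.4382/(4π·0.0424) = 0.8224 K/W
  R_cellular glass = (1/1.22 − 1/1.79)/(4πk) = 0.2610/(4π·0.0489) = 0.4248 K/W
ΣR = 8.419×10^-6 + 0.8224 + 0.4248 = 1.247 K/W
Q = ΔT/ΣR = (346.6 K − 293.4 K)/1.247 = 42.66 W
From the inner boundary to the cork board/cellular glass interface, ΣR_partial = 0.8224 K/W.
T_interface = T_in − Q·ΣR_partial = 346.6 K − (42.66)(0.8224) = 311.5 K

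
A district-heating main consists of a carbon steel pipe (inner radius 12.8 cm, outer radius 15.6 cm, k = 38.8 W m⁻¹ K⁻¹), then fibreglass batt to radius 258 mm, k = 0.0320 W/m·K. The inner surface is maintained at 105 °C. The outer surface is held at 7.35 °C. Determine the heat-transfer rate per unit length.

Treat each layer as a resistance in series:
  R'_carbon steel = ln(0.156/0.128)/(2πk) = 0.1978/(2π·38.8) = 8.115×10^-4 m·K/W
  R'_fibreglass batt = ln(0.258/0.156)/(2πk) = 0.5031/(2π·0.0320) = 2.502 m·K/W
ΣR = 8.115×10^-4 + 2.502 = 2.503 m·K/W
Q' = ΔT/ΣR = (105 °C − 7.35 °C)/2.503 = 39.0 W/m

Q' = 39.0 W/m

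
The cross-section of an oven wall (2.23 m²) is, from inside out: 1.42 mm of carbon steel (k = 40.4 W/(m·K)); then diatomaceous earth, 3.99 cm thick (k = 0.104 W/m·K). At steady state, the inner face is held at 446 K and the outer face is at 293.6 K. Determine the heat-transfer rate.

Q = 886 W

Treat each layer as a resistance in series:
  R_carbon steel = L/(kA) = 0.00142/(40.4·2.23) = 1.576×10^-5 K/W
  R_diatomaceous earth = L/(kA) = 0.0399/(0.104·2.23) = 0.1720 K/W
ΣR = 1.576×10^-5 + 0.1720 = 0.1720 K/W
Q = ΔT/ΣR = (446 K − 293.6 K)/0.1720 = 886 W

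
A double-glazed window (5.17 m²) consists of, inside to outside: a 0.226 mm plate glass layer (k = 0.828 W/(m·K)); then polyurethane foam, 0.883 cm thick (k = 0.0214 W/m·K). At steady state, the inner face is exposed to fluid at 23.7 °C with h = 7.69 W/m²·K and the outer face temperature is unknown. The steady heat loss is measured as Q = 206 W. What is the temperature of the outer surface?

Sum the resistances:
  R_conv,in = 1/(hA) = 1/(7.69·5.17) = 0.02515 K/W
  R_plate glass = L/(kA) = 2.26×10^-4/(0.828·5.17) = 5.279×10^-5 K/W
  R_polyurethane foam = L/(kA) = 0.00883/(0.0214·5.17) = 0.07981 K/W
ΣR = 0.1050 K/W
ΔT = Q·ΣR = 206 × 0.1050 = 21.63 K
Heat flows outward, so T_out = T_in − ΔT = 23.7 − 21.63 = 2.07 °C

T_out = 2.07 °C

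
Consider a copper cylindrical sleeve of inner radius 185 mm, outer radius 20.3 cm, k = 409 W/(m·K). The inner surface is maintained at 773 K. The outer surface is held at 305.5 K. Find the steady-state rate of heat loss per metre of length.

Q' = 2πk·ΔT/ln(r₂/r₁) = 2π × 409 × 467.5 / ln(0.203/0.185) = 1.29×10^7 W/m

Q' = 12900 kW/m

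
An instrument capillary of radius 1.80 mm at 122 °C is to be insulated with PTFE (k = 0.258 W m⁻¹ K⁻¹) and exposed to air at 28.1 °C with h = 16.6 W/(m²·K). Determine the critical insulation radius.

r_cr = 1.55 cm

For a cylinder, r_cr = k_ins/h = 0.258/16.6 = 0.0155 m = 1.55 cm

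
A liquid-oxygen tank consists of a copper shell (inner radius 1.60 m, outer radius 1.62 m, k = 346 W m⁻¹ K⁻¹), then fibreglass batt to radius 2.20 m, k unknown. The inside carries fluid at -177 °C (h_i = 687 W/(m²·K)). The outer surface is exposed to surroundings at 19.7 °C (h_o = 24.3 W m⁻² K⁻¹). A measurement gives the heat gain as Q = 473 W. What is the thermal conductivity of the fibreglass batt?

k = 0.0312 W/m·K

ΣR = ΔT/Q = |-177 − 19.7|/473 = 0.4159 K/W
Known resistances:
  R_conv,in = 1/(4πr²h) = 1/(4π·1.60²·687) = 4.525×10^-5 K/W
  R_copper = (1/1.60 − 1/1.62)/(4πk) = 0.007716/(4π·346) = 1.775×10^-6 K/W
  R_conv,out = 1/(4πr²h) = 1/(4π·2.20²·24.3) = 6.766×10^-4 K/W
R_fibreglass batt = ΣR − ΣR_known = 0.4159 − 7.236×10^-4 = 0.4152 K/W
(1/r₁−1/r₂)/(4πk) = 0.4152 ⇒ k = 0.1627/(4π·0.4152) = 0.0312 W/m·K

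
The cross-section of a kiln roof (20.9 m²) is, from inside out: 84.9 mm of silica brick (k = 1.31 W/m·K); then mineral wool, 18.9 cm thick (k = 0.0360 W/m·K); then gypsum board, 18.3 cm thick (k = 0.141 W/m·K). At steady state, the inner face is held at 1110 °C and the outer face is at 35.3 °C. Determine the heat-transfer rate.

Q = 3400 W

Resistance network (inner→outer):
  R_silica brick = L/(kA) = 0.0849/(1.31·20.9) = 0.003101 K/W
  R_mineral wool = L/(kA) = 0.189/(0.0360·20.9) = 0.2512 K/W
  R_gypsum board = L/(kA) = 0.183/(0.141·20.9) = 0.06210 K/W
ΣR = 0.003101 + 0.2512 + 0.06210 = 0.3164 K/W
Q = ΔT/ΣR = (1110 °C − 35.3 °C)/0.3164 = 3400 W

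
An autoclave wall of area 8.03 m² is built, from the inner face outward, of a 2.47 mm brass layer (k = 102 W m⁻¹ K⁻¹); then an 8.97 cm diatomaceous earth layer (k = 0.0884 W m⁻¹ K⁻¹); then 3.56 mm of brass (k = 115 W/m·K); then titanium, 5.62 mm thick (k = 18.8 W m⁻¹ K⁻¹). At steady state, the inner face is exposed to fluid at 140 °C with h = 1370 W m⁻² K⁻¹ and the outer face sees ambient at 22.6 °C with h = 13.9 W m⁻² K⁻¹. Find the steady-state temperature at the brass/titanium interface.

Resistance network (inner→outer):
  R_conv,in = 1/(hA) = 1/(1370·8.03) = 9.090×10^-5 K/W
  R_brass = L/(kA) = 0.00247/(102·8.03) = 3.016×10^-6 K/W
  R_diatomaceous earth = L/(kA) = 0.0897/(0.0884·8.03) = 0.1264 K/W
  R_brass = L/(kA) = 0.00356/(115·8.03) = 3.855×10^-6 K/W
  R_titanium = L/(kA) = 0.00562/(18.8·8.03) = 3.723×10^-5 K/W
  R_conv,out = 1/(hA) = 1/(13.9·8.03) = 0.008959 K/W
ΣR = 9.090×10^-5 + 3.016×10^-6 + 0.1264 + 3.855×10^-6 + 3.723×10^-5 + 0.008959 = 0.1355 K/W
Q = ΔT/ΣR = (140 °C − 22.6 °C)/0.1355 = 866.4 W
From the inner boundary to the brass/titanium interface, ΣR_partial = 0.1265 K/W.
T_interface = T_in − Q·ΣR_partial = 140 °C − (866.4)(0.1265) = 30.4 °C

T = 30.4 °C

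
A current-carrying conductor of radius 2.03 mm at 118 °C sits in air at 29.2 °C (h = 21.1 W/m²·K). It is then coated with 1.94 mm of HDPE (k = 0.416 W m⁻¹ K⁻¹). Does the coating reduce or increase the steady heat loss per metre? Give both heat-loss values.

Critical radius for a cylinder: r_cr = k/h = 0.0197 m = 1.97 cm.
Outer radius after coating: r₂ = 0.00203 + 0.00194 = 0.00397 m.
Since r₁ < r_cr and r₂ ≤ r_cr, the coating moves toward the maximum at r_cr — heat loss rises.
Bare: R = 1/(2πr₁h) = 3.716 m·K/W; Q = 88.8/3.716 = 23.9 W/m.
Coated: R = R_cond + R_conv = 2.157 m·K/W; Q = 88.8/2.157 = 41.2 W/m.

increases: 23.9 → 41.2 W/m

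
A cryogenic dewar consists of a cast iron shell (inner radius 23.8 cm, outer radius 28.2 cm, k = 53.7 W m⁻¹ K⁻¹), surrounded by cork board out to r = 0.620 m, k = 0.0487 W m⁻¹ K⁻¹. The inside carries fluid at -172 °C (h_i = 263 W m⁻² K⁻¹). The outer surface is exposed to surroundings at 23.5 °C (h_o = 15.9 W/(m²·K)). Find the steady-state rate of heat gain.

Resistance network (inner→outer):
  R_conv,in = 1/(4πr²h) = 1/(4π·0.238²·263) = 0.005342 K/W
  R_cast iron = (1/0.238 − 1/0.282)/(4πk) = 0.6556/(4π·53.7) = 9.715×10^-4 K/W
  R_cork board = (1/0.282 − 1/0.620)/(4πk) = 1.933/(4π·0.0487) = 3.159 K/W
  R_conv,out = 1/(4πr²h) = 1/(4π·0.620²·15.9) = 0.01302 K/W
ΣR = 0.005342 + 9.715×10^-4 + 3.159 + 0.01302 = 3.178 K/W
Q = ΔT/ΣR = (-172 °C − 23.5 °C)/3.178 = -61.5 W
(Negative Q ⇒ heat flows inward; heat gain = 61.5 W.)

Q = 61.5 W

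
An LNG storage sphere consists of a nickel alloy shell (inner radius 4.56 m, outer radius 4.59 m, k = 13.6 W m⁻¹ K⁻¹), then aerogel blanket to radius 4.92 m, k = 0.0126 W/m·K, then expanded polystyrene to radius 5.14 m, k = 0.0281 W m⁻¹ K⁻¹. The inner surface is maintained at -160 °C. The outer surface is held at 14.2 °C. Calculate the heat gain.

Series thermal resistances, inner to outer:
  R_nickel alloy = (1/4.56 − 1/4.59)/(4πk) = 0.001433/(4π·13.6) = 8.387×10^-6 K/W
  R_aerogel blanket = (1/4.59 − 1/4.92)/(4πk) = 0.01461/(4π·0.0126) = 0.09229 K/W
  R_expanded polystyrene = (1/4.92 − 1/5.14)/(4πk) = 0.008700/(4π·0.0281) = 0.02464 K/W
ΣR = 8.387×10^-6 + 0.09229 + 0.02464 = 0.1169 K/W
Q = ΔT/ΣR = (-160 °C − 14.2 °C)/0.1169 = -1490 W
(Negative Q ⇒ heat flows inward; heat gain = 1490 W.)

Q = 1490 W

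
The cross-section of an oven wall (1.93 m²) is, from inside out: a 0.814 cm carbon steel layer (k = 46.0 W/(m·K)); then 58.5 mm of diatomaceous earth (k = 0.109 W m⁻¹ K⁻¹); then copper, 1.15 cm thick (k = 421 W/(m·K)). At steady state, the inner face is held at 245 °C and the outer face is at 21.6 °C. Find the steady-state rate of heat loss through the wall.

Resistance network (inner→outer):
  R_carbon steel = L/(kA) = 0.00814/(46.0·1.93) = 9.169×10^-5 K/W
  R_diatomaceous earth = L/(kA) = 0.0585/(0.109·1.93) = 0.2781 K/W
  R_copper = L/(kA) = 0.0115/(421·1.93) = 1.415×10^-5 K/W
ΣR = 9.169×10^-5 + 0.2781 + 1.415×10^-5 = 0.2782 K/W
Q = ΔT/ΣR = (245 °C − 21.6 °C)/0.2782 = 803 W

Q = 803 W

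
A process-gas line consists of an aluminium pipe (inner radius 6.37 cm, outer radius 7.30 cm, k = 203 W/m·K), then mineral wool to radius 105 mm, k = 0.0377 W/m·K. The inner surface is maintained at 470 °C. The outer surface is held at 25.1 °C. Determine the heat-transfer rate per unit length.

Q' = 290 W/m

Treat each layer as a resistance in series:
  R'_aluminium = ln(0.0730/0.0637)/(2πk) = 0.1363/(2π·203) = 1.068×10^-4 m·K/W
  R'_mineral wool = ln(0.105/0.0730)/(2πk) = 0.3635/(2π·0.0377) = 1.535 m·K/W
ΣR = 1.068×10^-4 + 1.535 = 1.535 m·K/W
Q' = ΔT/ΣR = (470 °C − 25.1 °C)/1.535 = 290 W/m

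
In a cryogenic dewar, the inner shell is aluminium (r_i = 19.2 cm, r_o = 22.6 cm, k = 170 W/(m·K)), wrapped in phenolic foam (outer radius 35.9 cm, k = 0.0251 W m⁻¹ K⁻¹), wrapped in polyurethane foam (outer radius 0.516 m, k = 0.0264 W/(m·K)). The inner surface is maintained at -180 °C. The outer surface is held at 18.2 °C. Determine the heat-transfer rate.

Q = 25.6 W

Series thermal resistances, inner to outer:
  R_aluminium = (1/0.192 − 1/0.226)/(4πk) = 0.7836/(4π·170) = 3.668×10^-4 K/W
  R_phenolic foam = (1/0.226 − 1/0.359)/(4πk) = 1.639/(4π·0.0251) = 5.197 K/W
  R_polyurethane foam = (1/0.359 − 1/0.516)/(4πk) = 0.8475/(4π·0.0264) = 2.555 K/W
ΣR = 3.668×10^-4 + 5.197 + 2.555 = 7.752 K/W
Q = ΔT/ΣR = (-180 °C − 18.2 °C)/7.752 = -25.6 W
(Negative Q ⇒ heat flows inward; heat gain = 25.6 W.)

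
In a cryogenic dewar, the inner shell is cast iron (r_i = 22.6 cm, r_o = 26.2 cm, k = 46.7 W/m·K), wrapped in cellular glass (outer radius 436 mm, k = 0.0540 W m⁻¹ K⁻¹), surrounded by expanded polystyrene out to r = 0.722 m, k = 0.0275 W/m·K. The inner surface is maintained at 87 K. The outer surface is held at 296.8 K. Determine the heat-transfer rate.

Q = 43.0 W

Treat each layer as a resistance in series:
  R_cast iron = (1/0.226 − 1/0.262)/(4πk) = 0.6080/(4π·46.7) = 0.001036 K/W
  R_cellular glass = (1/0.262 − 1/0.436)/(4πk) = 1.523/(4π·0.0540) = 2.245 K/W
  R_expanded polystyrene = (1/0.436 − 1/0.722)/(4πk) = 0.9085/(4π·0.0275) = 2.629 K/W
ΣR = 0.001036 + 2.245 + 2.629 = 4.875 K/W
Q = ΔT/ΣR = (87 K − 296.8 K)/4.875 = -43.0 W
(Negative Q ⇒ heat flows inward; heat gain = 43.0 W.)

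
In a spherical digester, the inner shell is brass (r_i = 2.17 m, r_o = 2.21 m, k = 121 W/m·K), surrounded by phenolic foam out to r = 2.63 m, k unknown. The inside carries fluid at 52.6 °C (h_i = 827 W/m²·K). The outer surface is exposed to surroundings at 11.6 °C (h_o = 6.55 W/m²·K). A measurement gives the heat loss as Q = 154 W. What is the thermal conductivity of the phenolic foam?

ΣR = ΔT/Q = |52.6 − 11.6|/154 = 0.2662 K/W
Known resistances:
  R_conv,in = 1/(4πr²h) = 1/(4π·2.17²·827) = 2.043×10^-5 K/W
  R_brass = (1/2.17 − 1/2.21)/(4πk) = 0.008341/(4π·121) = 5.485×10^-6 K/W
  R_conv,out = 1/(4πr²h) = 1/(4π·2.63²·6.55) = 0.001756 K/W
R_phenolic foam = ΣR − ΣR_known = 0.2662 − 0.001782 = 0.2644 K/W
(1/r₁−1/r₂)/(4πk) = 0.2644 ⇒ k = 0.07226/(4π·0.2644) = 0.0217 W/m·K

k = 0.0217 W/m·K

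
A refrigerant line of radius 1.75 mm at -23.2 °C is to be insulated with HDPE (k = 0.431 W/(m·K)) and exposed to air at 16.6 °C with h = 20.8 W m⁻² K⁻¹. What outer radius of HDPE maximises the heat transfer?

For a cylinder, r_cr = k_ins/h = 0.431/20.8 = 0.0207 m = 2.07 cm

r_cr = 2.07 cm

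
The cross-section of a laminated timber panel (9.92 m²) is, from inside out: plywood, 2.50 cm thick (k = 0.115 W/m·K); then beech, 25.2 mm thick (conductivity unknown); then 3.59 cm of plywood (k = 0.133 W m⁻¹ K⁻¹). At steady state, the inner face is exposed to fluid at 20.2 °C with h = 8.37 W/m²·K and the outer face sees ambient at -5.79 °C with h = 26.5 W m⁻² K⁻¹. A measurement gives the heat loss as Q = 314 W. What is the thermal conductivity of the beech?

ΣR = ΔT/Q = |20.2 − -5.79|/314 = 0.08277 K/W
Known resistances:
  R_conv,in = 1/(hA) = 1/(8.37·9.92) = 0.01204 K/W
  R_plywood = L/(kA) = 0.0250/(0.115·9.92) = 0.02191 K/W
  R_plywood = L/(kA) = 0.0359/(0.133·9.92) = 0.02721 K/W
  R_conv,out = 1/(hA) = 1/(26.5·9.92) = 0.003804 K/W
R_beech = ΣR − ΣR_known = 0.08277 − 0.06496 = 0.01781 K/W
L/(kA) = 0.01781 ⇒ k = 0.0252/(0.01781·9.92) = 0.143 W/m·K

k = 0.143 W/m·K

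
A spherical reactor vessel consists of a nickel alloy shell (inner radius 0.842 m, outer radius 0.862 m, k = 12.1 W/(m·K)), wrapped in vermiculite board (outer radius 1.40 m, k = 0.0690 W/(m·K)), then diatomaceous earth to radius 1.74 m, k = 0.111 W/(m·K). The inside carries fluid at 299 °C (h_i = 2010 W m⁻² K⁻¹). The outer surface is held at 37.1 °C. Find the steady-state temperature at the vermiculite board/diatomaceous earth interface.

T = 79.8 °C

Resistance network (inner→outer):
  R_conv,in = 1/(4πr²h) = 1/(4π·0.842²·2010) = 5.584×10^-5 K/W
  R_nickel alloy = (1/0.842 − 1/0.862)/(4πk) = 0.02756/(4π·12.1) = 1.812×10^-4 K/W
  R_vermiculite board = (1/0.862 − 1/1.40)/(4πk) = 0.4458/(4π·0.0690) = 0.5141 K/W
  R_diatomaceous earth = (1/1.40 − 1/1.74)/(4πk) = 0.1396/(4π·0.111) = 0.1001 K/W
ΣR = 5.584×10^-5 + 1.812×10^-4 + 0.5141 + 0.1001 = 0.6144 K/W
Q = ΔT/ΣR = (299 °C − 37.1 °C)/0.6144 = 426.3 W
From the inner boundary to the vermiculite board/diatomaceous earth interface, ΣR_partial = 0.5143 K/W.
T_interface = T_in − Q·ΣR_partial = 299 °C − (426.3)(0.5143) = 79.8 °C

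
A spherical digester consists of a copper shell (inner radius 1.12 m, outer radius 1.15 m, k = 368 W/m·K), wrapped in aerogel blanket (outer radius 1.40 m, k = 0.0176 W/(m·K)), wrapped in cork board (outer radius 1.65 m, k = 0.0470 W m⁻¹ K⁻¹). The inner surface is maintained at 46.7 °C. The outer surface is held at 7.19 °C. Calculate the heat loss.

Treat each layer as a resistance in series:
  R_copper = (1/1.12 − 1/1.15)/(4πk) = 0.02329/(4π·368) = 5.037×10^-6 K/W
  R_aerogel blanket = (1/1.15 − 1/1.40)/(4πk) = 0.1553/(4π·0.0176) = 0.7021 K/W
  R_cork board = (1/1.40 − 1/1.65)/(4πk) = 0.1082/(4π·0.0470) = 0.1832 K/W
ΣR = 5.037×10^-6 + 0.7021 + 0.1832 = 0.8853 K/W
Q = ΔT/ΣR = (46.7 °C − 7.19 °C)/0.8853 = 44.6 W

Q = 44.6 W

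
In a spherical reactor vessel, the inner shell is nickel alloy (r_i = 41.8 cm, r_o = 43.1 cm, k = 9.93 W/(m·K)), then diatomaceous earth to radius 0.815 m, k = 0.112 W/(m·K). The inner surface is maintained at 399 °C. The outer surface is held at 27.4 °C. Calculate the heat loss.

Q = 478 W

Series thermal resistances, inner to outer:
  R_nickel alloy = (1/0.418 − 1/0.431)/(4πk) = 0.07216/(4π·9.93) = 5.783×10^-4 K/W
  R_diatomaceous earth = (1/0.431 − 1/0.815)/(4πk) = 1.093/(4π·0.112) = 0.7767 K/W
ΣR = 5.783×10^-4 + 0.7767 = 0.7773 K/W
Q = ΔT/ΣR = (399 °C − 27.4 °C)/0.7773 = 478 W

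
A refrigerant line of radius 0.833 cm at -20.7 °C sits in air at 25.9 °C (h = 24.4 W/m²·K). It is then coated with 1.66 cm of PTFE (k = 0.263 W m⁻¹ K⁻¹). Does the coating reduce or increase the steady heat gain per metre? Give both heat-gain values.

reduces: 59.5 → 50.4 W/m

Critical radius for a cylinder: r_cr = k/h = 0.0108 m = 1.08 cm.
Outer radius after coating: r₂ = 0.00833 + 0.0166 = 0.02493 m.
r₁ < r_cr < r₂: heat gain rises to a maximum at r_cr then falls. Whether the coating helps depends on whether Q(r₂) has dropped back below Q(r₁).
Bare: R = 1/(2πr₁h) = 0.7830 m·K/W; Q = 46.6/0.7830 = 59.5 W/m.
Coated: R = R_cond + R_conv = 0.9250 m·K/W; Q = 46.6/0.9250 = 50.4 W/m.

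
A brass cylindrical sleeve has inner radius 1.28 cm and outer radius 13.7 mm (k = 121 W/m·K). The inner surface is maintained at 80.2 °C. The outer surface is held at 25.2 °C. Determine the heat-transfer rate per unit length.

Q' = 615 kW/m

Q' = 2πk·ΔT/ln(r₂/r₁) = 2π × 121 × 55 / ln(0.0137/0.0128) = 6.15×10^5 W/m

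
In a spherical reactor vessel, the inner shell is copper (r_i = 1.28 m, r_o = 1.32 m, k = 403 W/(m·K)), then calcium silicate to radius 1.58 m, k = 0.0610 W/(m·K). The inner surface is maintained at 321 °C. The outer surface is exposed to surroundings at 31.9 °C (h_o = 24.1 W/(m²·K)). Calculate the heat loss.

Resistance network (inner→outer):
  R_copper = (1/1.28 − 1/1.32)/(4πk) = 0.02367/(4π·403) = 4.675×10^-6 K/W
  R_calcium silicate = (1/1.32 − 1/1.58)/(4πk) = 0.1247/(4π·0.0610) = 0.1626 K/W
  R_conv,out = 1/(4πr²h) = 1/(4π·1.58²·24.1) = 0.001323 K/W
ΣR = 4.675×10^-6 + 0.1626 + 0.001323 = 0.1639 K/W
Q = ΔT/ΣR = (321 °C − 31.9 °C)/0.1639 = 1760 W

Q = 1760 W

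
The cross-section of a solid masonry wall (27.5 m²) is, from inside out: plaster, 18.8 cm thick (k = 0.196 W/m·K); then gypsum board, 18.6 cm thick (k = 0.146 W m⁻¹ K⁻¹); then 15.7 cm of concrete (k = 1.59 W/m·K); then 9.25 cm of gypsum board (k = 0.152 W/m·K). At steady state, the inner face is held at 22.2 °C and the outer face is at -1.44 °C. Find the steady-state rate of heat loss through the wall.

Treat each layer as a resistance in series:
  R_plaster = L/(kA) = 0.188/(0.196·27.5) = 0.03488 K/W
  R_gypsum board = L/(kA) = 0.186/(0.146·27.5) = 0.04633 K/W
  R_concrete = L/(kA) = 0.157/(1.59·27.5) = 0.003591 K/W
  R_gypsum board = L/(kA) = 0.0925/(0.152·27.5) = 0.02213 K/W
ΣR = 0.03488 + 0.04633 + 0.003591 + 0.02213 = 0.1069 K/W
Q = ΔT/ΣR = (22.2 °C − -1.44 °C)/0.1069 = 221 W

Q = 221 W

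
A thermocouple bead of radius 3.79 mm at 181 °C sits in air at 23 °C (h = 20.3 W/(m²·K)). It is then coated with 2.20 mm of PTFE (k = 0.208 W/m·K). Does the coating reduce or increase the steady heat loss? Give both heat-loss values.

increases: 0.579 → 1.08 W

Critical radius for a sphere: r_cr = 2k/h = 0.0205 m = 2.05 cm.
Outer radius after coating: r₂ = 0.00379 + 0.00220 = 0.00599 m.
Since r₁ < r_cr and r₂ ≤ r_cr, the coating moves toward the maximum at r_cr — heat loss rises.
Bare: R = 1/(4πr₁²h) = 272.9 K/W; Q = 158/272.9 = 0.579 W.
Coated: R = R_cond + R_conv = 146.3 K/W; Q = 158/146.3 = 1.08 W.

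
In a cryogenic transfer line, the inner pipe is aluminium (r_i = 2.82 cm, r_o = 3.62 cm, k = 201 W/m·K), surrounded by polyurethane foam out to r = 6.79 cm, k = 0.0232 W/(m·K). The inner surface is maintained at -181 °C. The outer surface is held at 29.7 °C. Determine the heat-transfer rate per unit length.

Treat each layer as a resistance in series:
  R'_aluminium = ln(0.0362/0.0282)/(2πk) = 0.2497/(2π·201) = 1.977×10^-4 m·K/W
  R'_polyurethane foam = ln(0.0679/0.0362)/(2πk) = 0.6290/(2π·0.0232) = 4.315 m·K/W
ΣR = 1.977×10^-4 + 4.315 = 4.315 m·K/W
Q' = ΔT/ΣR = (-181 °C − 29.7 °C)/4.315 = -48.8 W/m
(Negative Q' ⇒ heat flows inward; heat gain = 48.8 W/m.)

Q' = 48.8 W/m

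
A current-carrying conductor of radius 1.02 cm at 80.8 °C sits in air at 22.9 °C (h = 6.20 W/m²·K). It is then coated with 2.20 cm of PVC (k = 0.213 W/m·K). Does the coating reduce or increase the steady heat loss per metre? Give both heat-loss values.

Critical radius for a cylinder: r_cr = k/h = 0.0344 m = 3.44 cm.
Outer radius after coating: r₂ = 0.0102 + 0.0220 = 0.0322 m.
Since r₁ < r_cr and r₂ ≤ r_cr, the coating moves toward the maximum at r_cr — heat loss rises.
Bare: R = 1/(2πr₁h) = 2.517 m·K/W; Q = 57.9/2.517 = 23.0 W/m.
Coated: R = R_cond + R_conv = 1.656 m·K/W; Q = 57.9/1.656 = 35.0 W/m.

increases: 23.0 → 35.0 W/m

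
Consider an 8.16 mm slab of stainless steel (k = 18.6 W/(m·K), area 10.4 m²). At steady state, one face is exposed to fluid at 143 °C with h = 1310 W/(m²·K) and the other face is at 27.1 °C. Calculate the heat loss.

Series thermal resistances, inner to outer:
  R_conv,in = 1/(hA) = 1/(1310·10.4) = 7.340×10^-5 K/W
  R_stainless steel = L/(kA) = 0.00816/(18.6·10.4) = 4.218×10^-5 K/W
ΣR = 7.340×10^-5 + 4.218×10^-5 = 1.156×10^-4 K/W
Q = ΔT/ΣR = (143 °C − 27.1 °C)/1.156×10^-4 = 1.00×10^6 W

Q = 1000 kW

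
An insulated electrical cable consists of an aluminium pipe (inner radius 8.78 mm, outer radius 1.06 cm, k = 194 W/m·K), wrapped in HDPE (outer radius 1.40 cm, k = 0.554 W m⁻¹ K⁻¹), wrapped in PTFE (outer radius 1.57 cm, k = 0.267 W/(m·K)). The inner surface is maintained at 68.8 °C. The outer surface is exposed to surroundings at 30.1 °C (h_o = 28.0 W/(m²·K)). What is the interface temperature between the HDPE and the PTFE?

Treat each layer as a resistance in series:
  R'_aluminium = ln(0.0106/0.00878)/(2πk) = 0.1884/(2π·194) = 1.545×10^-4 m·K/W
  R'_HDPE = ln(0.0140/0.0106)/(2πk) = 0.2782/(2π·0.554) = 0.07992 m·K/W
  R'_PTFE = ln(0.0157/0.0140)/(2πk) = 0.1146/(2π·0.267) = 0.06831 m·K/W
  R'_conv,out = 1/(2πr h) = 1/(2π·0.0157·28.0) = 0.3620 m·K/W
ΣR = 1.545×10^-4 + 0.07992 + 0.06831 + 0.3620 = 0.5104 m·K/W
Q' = ΔT/ΣR = (68.8 °C − 30.1 °C)/0.5104 = 75.82 W/m
From the inner boundary to the HDPE/PTFE interface, ΣR_partial = 0.08007 m·K/W.
T_interface = T_in − Q'·ΣR_partial = 68.8 °C − (75.82)(0.08007) = 62.7 °C

T = 62.7 °C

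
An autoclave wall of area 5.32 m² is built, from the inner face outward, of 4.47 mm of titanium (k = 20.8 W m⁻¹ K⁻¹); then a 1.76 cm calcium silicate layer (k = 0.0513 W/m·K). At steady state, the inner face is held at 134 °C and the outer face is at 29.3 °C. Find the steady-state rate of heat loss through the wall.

Resistance network (inner→outer):
  R_titanium = L/(kA) = 0.00447/(20.8·5.32) = 4.040×10^-5 K/W
  R_calcium silicate = L/(kA) = 0.0176/(0.0513·5.32) = 0.06449 K/W
ΣR = 4.040×10^-5 + 0.06449 = 0.06453 K/W
Q = ΔT/ΣR = (134 °C − 29.3 °C)/0.06453 = 1620 W

Q = 1620 W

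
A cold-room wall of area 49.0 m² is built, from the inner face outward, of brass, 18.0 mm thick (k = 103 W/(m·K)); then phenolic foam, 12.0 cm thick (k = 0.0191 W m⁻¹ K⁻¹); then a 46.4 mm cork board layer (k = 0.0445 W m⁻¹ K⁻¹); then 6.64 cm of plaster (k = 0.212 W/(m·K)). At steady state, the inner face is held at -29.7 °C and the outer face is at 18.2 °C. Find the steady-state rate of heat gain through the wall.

Q = 307 W

Resistance network (inner→outer):
  R_brass = L/(kA) = 0.0180/(103·49.0) = 3.566×10^-6 K/W
  R_phenolic foam = L/(kA) = 0.120/(0.0191·49.0) = 0.1282 K/W
  R_cork board = L/(kA) = 0.0464/(0.0445·49.0) = 0.02128 K/W
  R_plaster = L/(kA) = 0.0664/(0.212·49.0) = 0.006392 K/W
ΣR = 3.566×10^-6 + 0.1282 + 0.02128 + 0.006392 = 0.1559 K/W
Q = ΔT/ΣR = (-29.7 °C − 18.2 °C)/0.1559 = -307 W
(Negative Q ⇒ heat flows inward; heat gain = 307 W.)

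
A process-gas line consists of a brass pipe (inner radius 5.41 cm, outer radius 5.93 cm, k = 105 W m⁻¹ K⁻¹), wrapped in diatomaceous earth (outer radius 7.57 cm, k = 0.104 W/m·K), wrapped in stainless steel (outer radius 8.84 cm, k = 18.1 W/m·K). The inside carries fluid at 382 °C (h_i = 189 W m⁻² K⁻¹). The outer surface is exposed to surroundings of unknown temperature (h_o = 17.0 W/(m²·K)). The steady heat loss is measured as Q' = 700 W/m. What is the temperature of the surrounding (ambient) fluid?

Sum the resistances:
  R'_conv,in = 1/(2πr h) = 1/(2π·0.0541·189) = 0.01557 m·K/W
  R'_brass = ln(0.0593/0.0541)/(2πk) = 0.09178/(2π·105) = 1.391×10^-4 m·K/W
  R'_diatomaceous earth = ln(0.0757/0.0593)/(2πk) = 0.2442/(2π·0.104) = 0.3737 m·K/W
  R'_stainless steel = ln(0.0884/0.0757)/(2πk) = 0.1551/(2π·18.1) = 0.001364 m·K/W
  R'_conv,out = 1/(2πr h) = 1/(2π·0.0884·17.0) = 0.1059 m·K/W
ΣR = 0.4966 m·K/W
ΔT = Q'·ΣR = 700 × 0.4966 = 347.6 K
Heat flows outward, so T_out = T_in − ΔT = 382 − 347.6 = 34.4 °C

T_out = 34.4 °C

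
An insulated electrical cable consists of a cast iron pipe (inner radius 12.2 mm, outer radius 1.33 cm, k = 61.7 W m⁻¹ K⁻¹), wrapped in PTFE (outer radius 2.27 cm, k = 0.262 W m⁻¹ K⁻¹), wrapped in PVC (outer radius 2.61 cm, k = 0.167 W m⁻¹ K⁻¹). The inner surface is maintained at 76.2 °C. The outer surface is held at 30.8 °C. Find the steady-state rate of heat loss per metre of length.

Resistance network (inner→outer):
  R'_cast iron = ln(0.0133/0.0122)/(2πk) = 0.08633/(2π·61.7) = 2.227×10^-4 m·K/W
  R'_PTFE = ln(0.0227/0.0133)/(2πk) = 0.5346/(2π·0.262) = 0.3247 m·K/W
  R'_PVC = ln(0.0261/0.0227)/(2πk) = 0.1396/(2π·0.167) = 0.1330 m·K/W
ΣR = 2.227×10^-4 + 0.3247 + 0.1330 = 0.4579 m·K/W
Q' = ΔT/ΣR = (76.2 °C − 30.8 °C)/0.4579 = 99.1 W/m

Q' = 99.1 W/m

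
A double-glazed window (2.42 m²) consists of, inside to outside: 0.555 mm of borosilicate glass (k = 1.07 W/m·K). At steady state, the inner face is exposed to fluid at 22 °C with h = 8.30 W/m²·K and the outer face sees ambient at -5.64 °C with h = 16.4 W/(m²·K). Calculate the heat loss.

Q = 368 W

Series thermal resistances, inner to outer:
  R_conv,in = 1/(hA) = 1/(8.30·2.42) = 0.04979 K/W
  R_borosilicate glass = L/(kA) = 5.55×10^-4/(1.07·2.42) = 2.143×10^-4 K/W
  R_conv,out = 1/(hA) = 1/(16.4·2.42) = 0.02520 K/W
ΣR = 0.04979 + 2.143×10^-4 + 0.02520 = 0.07520 K/W
Q = ΔT/ΣR = (22 °C − -5.64 °C)/0.07520 = 368 W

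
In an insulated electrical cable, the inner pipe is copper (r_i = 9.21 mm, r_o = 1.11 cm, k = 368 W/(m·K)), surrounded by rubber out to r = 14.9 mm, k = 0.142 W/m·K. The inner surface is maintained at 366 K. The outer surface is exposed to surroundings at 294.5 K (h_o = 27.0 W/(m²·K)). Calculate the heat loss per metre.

Q' = 98.5 W/m

Treat each layer as a resistance in series:
  R'_copper = ln(0.0111/0.00921)/(2πk) = 0.1867/(2π·368) = 8.073×10^-5 m·K/W
  R'_rubber = ln(0.0149/0.0111)/(2πk) = 0.2944/(2π·0.142) = 0.3300 m·K/W
  R'_conv,out = 1/(2πr h) = 1/(2π·0.0149·27.0) = 0.3956 m·K/W
ΣR = 8.073×10^-5 + 0.3300 + 0.3956 = 0.7257 m·K/W
Q' = ΔT/ΣR = (366 K − 294.5 K)/0.7257 = 98.5 W/m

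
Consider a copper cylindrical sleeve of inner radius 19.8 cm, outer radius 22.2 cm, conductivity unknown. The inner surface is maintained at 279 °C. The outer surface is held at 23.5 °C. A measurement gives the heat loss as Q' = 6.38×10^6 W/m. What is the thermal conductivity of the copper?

k = 455 W/m·K

ΣR = ΔT/Q' = |279 − 23.5|/6.38×10^6 = 4.005×10^-5 m·K/W
ln(r₂/r₁)/(2πk) = 4.005×10^-5 ⇒ k = 0.1144/(2π·4.005×10^-5) = 455 W/m·K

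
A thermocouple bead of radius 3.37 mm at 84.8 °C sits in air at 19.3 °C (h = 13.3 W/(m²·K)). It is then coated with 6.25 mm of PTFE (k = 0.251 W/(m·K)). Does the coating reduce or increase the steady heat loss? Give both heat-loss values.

increases: 0.124 → 0.521 W

Critical radius for a sphere: r_cr = 2k/h = 0.0377 m = 3.77 cm.
Outer radius after coating: r₂ = 0.00337 + 0.00625 = 0.00962 m.
Since r₁ < r_cr and r₂ ≤ r_cr, the coating moves toward the maximum at r_cr — heat loss rises.
Bare: R = 1/(4πr₁²h) = 526.8 K/W; Q = 65.5/526.8 = 0.124 W.
Coated: R = R_cond + R_conv = 125.8 K/W; Q = 65.5/125.8 = 0.521 W.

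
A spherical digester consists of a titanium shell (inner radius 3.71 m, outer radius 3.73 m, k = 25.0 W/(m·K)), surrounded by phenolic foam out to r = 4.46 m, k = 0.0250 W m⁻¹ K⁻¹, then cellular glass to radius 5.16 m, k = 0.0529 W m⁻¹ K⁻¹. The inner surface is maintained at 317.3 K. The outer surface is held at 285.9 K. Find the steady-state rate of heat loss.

Q = 169 W

Series thermal resistances, inner to outer:
  R_titanium = (1/3.71 − 1/3.73)/(4πk) = 0.001445/(4π·25.0) = 4.600×10^-6 K/W
  R_phenolic foam = (1/3.73 − 1/4.46)/(4πk) = 0.04388/(4π·0.0250) = 0.1397 K/W
  R_cellular glass = (1/4.46 − 1/5.16)/(4πk) = 0.03042/(4π·0.0529) = 0.04576 K/W
ΣR = 4.600×10^-6 + 0.1397 + 0.04576 = 0.1855 K/W
Q = ΔT/ΣR = (317.3 K − 285.9 K)/0.1855 = 169 W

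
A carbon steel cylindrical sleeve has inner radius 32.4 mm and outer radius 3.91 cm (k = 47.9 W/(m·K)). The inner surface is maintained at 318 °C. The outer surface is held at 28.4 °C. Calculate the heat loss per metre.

Q' = 464 kW/m

Q' = 2πk·ΔT/ln(r₂/r₁) = 2π × 47.9 × 289.6 / ln(0.0391/0.0324) = 4.64×10^5 W/m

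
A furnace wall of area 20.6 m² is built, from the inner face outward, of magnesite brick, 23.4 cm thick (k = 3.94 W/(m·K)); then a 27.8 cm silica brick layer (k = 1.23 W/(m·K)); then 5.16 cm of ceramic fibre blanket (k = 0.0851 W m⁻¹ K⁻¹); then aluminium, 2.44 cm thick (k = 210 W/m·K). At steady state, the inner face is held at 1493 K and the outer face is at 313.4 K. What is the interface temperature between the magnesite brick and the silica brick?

Series thermal resistances, inner to outer:
  R_magnesite brick = L/(kA) = 0.234/(3.94·20.6) = 0.002883 K/W
  R_silica brick = L/(kA) = 0.278/(1.23·20.6) = 0.01097 K/W
  R_ceramic fibre blanket = L/(kA) = 0.0516/(0.0851·20.6) = 0.02943 K/W
  R_aluminium = L/(kA) = 0.0244/(210·20.6) = 5.640×10^-6 K/W
ΣR = 0.002883 + 0.01097 + 0.02943 + 5.640×10^-6 = 0.04329 K/W
Q = ΔT/ΣR = (1493 K − 313.4 K)/0.04329 = 27250 W
From the inner boundary to the magnesite brick/silica brick interface, ΣR_partial = 0.002883 K/W.
T_interface = T_in − Q·ΣR_partial = 1493 K − (27250)(0.002883) = 1414 K

T = 1414 K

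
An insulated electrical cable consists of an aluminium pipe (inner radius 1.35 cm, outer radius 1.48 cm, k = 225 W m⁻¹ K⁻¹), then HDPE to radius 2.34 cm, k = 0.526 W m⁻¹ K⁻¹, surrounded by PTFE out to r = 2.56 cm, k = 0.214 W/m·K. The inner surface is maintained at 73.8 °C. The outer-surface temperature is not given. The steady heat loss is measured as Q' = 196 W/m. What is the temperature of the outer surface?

T_out = 33.5 °C

Series resistances:
  R'_aluminium = ln(0.0148/0.0135)/(2πk) = 0.09194/(2π·225) = 6.503×10^-5 m·K/W
  R'_HDPE = ln(0.0234/0.0148)/(2πk) = 0.4581/(2π·0.526) = 0.1386 m·K/W
  R'_PTFE = ln(0.0256/0.0234)/(2πk) = 0.08986/(2π·0.214) = 0.06683 m·K/W
ΣR = 0.2055 m·K/W
ΔT = Q'·ΣR = 196 × 0.2055 = 40.28 K
Heat flows outward, so T_out = T_in − ΔT = 73.8 − 40.28 = 33.5 °C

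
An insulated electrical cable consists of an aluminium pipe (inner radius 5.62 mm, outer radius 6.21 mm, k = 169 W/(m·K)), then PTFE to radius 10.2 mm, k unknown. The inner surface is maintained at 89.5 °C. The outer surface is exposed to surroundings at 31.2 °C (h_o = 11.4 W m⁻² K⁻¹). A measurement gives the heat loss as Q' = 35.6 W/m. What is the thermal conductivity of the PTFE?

ΣR = ΔT/Q' = |89.5 − 31.2|/35.6 = 1.638 m·K/W
Known resistances:
  R'_aluminium = ln(0.00621/0.00562)/(2πk) = 0.09983/(2π·169) = 9.401×10^-5 m·K/W
  R'_conv,out = 1/(2πr h) = 1/(2π·0.0102·11.4) = 1.369 m·K/W
R_PTFE = ΣR − ΣR_known = 1.638 − 1.369 = 0.2690 m·K/W
ln(r₂/r₁)/(2πk) = 0.2690 ⇒ k = 0.4962/(2π·0.2690) = 0.294 W/m·K

k = 0.294 W/m·K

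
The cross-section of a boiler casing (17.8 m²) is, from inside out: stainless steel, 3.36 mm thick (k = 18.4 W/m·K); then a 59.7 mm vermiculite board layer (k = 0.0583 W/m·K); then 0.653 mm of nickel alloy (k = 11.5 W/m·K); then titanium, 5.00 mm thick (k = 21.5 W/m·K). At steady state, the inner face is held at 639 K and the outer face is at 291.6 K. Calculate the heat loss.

Q = 6040 W

Series thermal resistances, inner to outer:
  R_stainless steel = L/(kA) = 0.00336/(18.4·17.8) = 1.026×10^-5 K/W
  R_vermiculite board = L/(kA) = 0.0597/(0.0583·17.8) = 0.05753 K/W
  R_nickel alloy = L/(kA) = 6.53×10^-4/(11.5·17.8) = 3.190×10^-6 K/W
  R_titanium = L/(kA) = 0.00500/(21.5·17.8) = 1.307×10^-5 K/W
ΣR = 1.026×10^-5 + 0.05753 + 3.190×10^-6 + 1.307×10^-5 = 0.05756 K/W
Q = ΔT/ΣR = (639 K − 291.6 K)/0.05756 = 6040 W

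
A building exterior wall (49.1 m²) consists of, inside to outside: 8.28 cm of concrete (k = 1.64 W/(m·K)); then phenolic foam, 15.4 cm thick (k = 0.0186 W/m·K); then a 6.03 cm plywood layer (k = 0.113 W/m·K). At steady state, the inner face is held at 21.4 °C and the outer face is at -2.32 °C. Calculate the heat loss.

Q = 131 W

Treat each layer as a resistance in series:
  R_concrete = L/(kA) = 0.0828/(1.64·49.1) = 0.001028 K/W
  R_phenolic foam = L/(kA) = 0.154/(0.0186·49.1) = 0.1686 K/W
  R_plywood = L/(kA) = 0.0603/(0.113·49.1) = 0.01087 K/W
ΣR = 0.001028 + 0.1686 + 0.01087 = 0.1805 K/W
Q = ΔT/ΣR = (21.4 °C − -2.32 °C)/0.1805 = 131 W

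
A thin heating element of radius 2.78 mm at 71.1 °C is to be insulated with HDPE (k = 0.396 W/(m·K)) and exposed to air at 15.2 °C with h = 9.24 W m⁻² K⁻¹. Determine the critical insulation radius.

For a cylinder, r_cr = k_ins/h = 0.396/9.24 = 0.0429 m = 4.29 cm

r_cr = 4.29 cm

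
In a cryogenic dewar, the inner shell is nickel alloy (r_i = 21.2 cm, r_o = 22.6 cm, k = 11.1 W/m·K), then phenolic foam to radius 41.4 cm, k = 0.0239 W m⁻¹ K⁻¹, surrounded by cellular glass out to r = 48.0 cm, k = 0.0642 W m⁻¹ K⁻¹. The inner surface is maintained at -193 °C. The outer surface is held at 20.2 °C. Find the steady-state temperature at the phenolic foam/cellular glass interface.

Series thermal resistances, inner to outer:
  R_nickel alloy = (1/0.212 − 1/0.226)/(4πk) = 0.2922/(4π·11.1) = 0.002095 K/W
  R_phenolic foam = (1/0.226 − 1/0.414)/(4πk) = 2.009/(4π·0.0239) = 6.690 K/W
  R_cellular glass = (1/0.414 − 1/0.480)/(4πk) = 0.3321/(4π·0.0642) = 0.4117 K/W
ΣR = 0.002095 + 6.690 + 0.4117 = 7.104 K/W
Q = ΔT/ΣR = (-193 °C − 20.2 °C)/7.104 = -30.01 W
From the inner boundary to the phenolic foam/cellular glass interface, ΣR_partial = 6.692 K/W.
T_interface = T_in − Q·ΣR_partial = -193 °C − (-30.01)(6.692) = 7.8 °C

T = 7.8 °C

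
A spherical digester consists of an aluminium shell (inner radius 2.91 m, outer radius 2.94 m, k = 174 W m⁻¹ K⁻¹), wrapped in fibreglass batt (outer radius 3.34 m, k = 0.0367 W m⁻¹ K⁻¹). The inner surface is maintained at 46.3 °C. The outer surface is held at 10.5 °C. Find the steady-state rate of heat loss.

Series thermal resistances, inner to outer:
  R_aluminium = (1/2.91 − 1/2.94)/(4πk) = 0.003507/(4π·174) = 1.604×10^-6 K/W
  R_fibreglass batt = (1/2.94 − 1/3.34)/(4πk) = 0.04073/(4π·0.0367) = 0.08833 K/W
ΣR = 1.604×10^-6 + 0.08833 = 0.08833 K/W
Q = ΔT/ΣR = (46.3 °C − 10.5 °C)/0.08833 = 405 W

Q = 405 W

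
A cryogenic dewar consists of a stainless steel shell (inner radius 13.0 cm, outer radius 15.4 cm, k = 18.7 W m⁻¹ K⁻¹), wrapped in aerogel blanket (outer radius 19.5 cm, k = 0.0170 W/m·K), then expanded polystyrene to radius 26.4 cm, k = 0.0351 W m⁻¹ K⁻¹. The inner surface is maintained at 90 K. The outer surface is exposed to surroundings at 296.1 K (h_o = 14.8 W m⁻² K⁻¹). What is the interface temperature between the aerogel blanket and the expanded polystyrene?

T = 228.6 K

Treat each layer as a resistance in series:
  R_stainless steel = (1/0.130 − 1/0.154)/(4πk) = 1.199/(4π·18.7) = 0.005101 K/W
  R_aerogel blanket = (1/0.154 − 1/0.195)/(4πk) = 1.365/(4π·0.0170) = 6.391 K/W
  R_expanded polystyrene = (1/0.195 − 1/0.264)/(4πk) = 1.340/(4π·0.0351) = 3.039 K/W
  R_conv,out = 1/(4πr²h) = 1/(4π·0.264²·14.8) = 0.07715 K/W
ΣR = 0.005101 + 6.391 + 3.039 + 0.07715 = 9.512 K/W
Q = ΔT/ΣR = (90 K − 296.1 K)/9.512 = -21.67 W
From the inner boundary to the aerogel blanket/expanded polystyrene interface, ΣR_partial = 6.396 K/W.
T_interface = T_in − Q·ΣR_partial = 90 K − (-21.67)(6.396) = 228.6 K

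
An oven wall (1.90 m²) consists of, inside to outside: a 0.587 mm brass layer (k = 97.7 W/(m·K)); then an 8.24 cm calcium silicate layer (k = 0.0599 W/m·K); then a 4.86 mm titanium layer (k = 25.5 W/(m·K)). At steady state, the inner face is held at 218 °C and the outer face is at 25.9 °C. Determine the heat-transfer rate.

Resistance network (inner→outer):
  R_brass = L/(kA) = 5.87×10^-4/(97.7·1.90) = 3.162×10^-6 K/W
  R_calcium silicate = L/(kA) = 0.0824/(0.0599·1.90) = 0.7240 K/W
  R_titanium = L/(kA) = 0.00486/(25.5·1.90) = 1.003×10^-4 K/W
ΣR = 3.162×10^-6 + 0.7240 + 1.003×10^-4 = 0.7241 K/W
Q = ΔT/ΣR = (218 °C − 25.9 °C)/0.7241 = 265 W

Q = 265 W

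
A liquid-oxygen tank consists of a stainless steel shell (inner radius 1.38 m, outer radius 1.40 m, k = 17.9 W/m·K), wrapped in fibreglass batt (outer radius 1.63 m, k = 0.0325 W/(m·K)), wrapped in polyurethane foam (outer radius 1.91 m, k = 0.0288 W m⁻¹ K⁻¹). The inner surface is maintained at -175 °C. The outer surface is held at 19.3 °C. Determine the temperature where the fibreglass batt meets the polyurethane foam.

T = -78.2 °C

Series thermal resistances, inner to outer:
  R_stainless steel = (1/1.38 − 1/1.40)/(4πk) = 0.01035/(4π·17.9) = 4.602×10^-5 K/W
  R_fibreglass batt = (1/1.40 − 1/1.63)/(4πk) = 0.1008/(4π·0.0325) = 0.2468 K/W
  R_polyurethane foam = (1/1.63 − 1/1.91)/(4πk) = 0.08994/(4π·0.0288) = 0.2485 K/W
ΣR = 4.602×10^-5 + 0.2468 + 0.2485 = 0.4953 K/W
Q = ΔT/ΣR = (-175 °C − 19.3 °C)/0.4953 = -392.3 W
From the inner boundary to the fibreglass batt/polyurethane foam interface, ΣR_partial = 0.2468 K/W.
T_interface = T_in − Q·ΣR_partial = -175 °C − (-392.3)(0.2468) = -78.2 °C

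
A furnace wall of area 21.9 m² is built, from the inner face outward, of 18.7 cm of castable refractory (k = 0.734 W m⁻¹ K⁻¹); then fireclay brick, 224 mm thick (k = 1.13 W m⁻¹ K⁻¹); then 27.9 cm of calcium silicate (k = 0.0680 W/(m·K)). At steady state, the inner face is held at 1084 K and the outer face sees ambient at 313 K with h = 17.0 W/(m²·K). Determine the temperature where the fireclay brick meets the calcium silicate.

T = 1008 K

Resistance network (inner→outer):
  R_castable refractory = L/(kA) = 0.187/(0.734·21.9) = 0.01163 K/W
  R_fireclay brick = L/(kA) = 0.224/(1.13·21.9) = 0.009052 K/W
  R_calcium silicate = L/(kA) = 0.279/(0.0680·21.9) = 0.1873 K/W
  R_conv,out = 1/(hA) = 1/(17.0·21.9) = 0.002686 K/W
ΣR = 0.01163 + 0.009052 + 0.1873 + 0.002686 = 0.2107 K/W
Q = ΔT/ΣR = (1084 K − 313 K)/0.2107 = 3659 W
From the inner boundary to the fireclay brick/calcium silicate interface, ΣR_partial = 0.02068 K/W.
T_interface = T_in − Q·ΣR_partial = 1084 K − (3659)(0.02068) = 1008 K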